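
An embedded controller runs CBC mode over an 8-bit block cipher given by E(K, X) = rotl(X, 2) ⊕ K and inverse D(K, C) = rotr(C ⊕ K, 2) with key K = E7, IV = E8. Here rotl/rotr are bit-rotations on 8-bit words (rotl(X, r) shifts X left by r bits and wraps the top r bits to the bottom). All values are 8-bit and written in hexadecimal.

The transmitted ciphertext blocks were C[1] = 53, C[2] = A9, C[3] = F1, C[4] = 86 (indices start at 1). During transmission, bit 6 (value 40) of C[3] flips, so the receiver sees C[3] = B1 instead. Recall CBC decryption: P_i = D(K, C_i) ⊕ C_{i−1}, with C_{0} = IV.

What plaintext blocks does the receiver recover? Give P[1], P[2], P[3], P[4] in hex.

P[1] = C5, P[2] = C0, P[3] = 3C, P[4] = E9

Only C[3] changed, to B1. In CBC, a change in C_i garbles P_i and flips the same bit in P_{i+1}. Decrypting the received ciphertext:
P[1]: D(K, 53) = 2D; 2D ⊕ E8 = C5.
P[2]: D(K, A9) = 93; 93 ⊕ 53 = C0.
P[3]: D(K, B1) = 95; 95 ⊕ A9 = 3C.
P[4]: D(K, 86) = 58; 58 ⊕ B1 = E9.
Blocks that differ from the original plaintext: P[3], P[4].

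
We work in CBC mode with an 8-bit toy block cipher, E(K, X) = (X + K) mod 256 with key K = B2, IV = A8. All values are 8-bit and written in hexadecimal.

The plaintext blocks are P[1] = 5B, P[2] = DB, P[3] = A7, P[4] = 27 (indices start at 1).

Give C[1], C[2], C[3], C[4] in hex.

C[1] = A5, C[2] = 30, C[3] = 49, C[4] = 20

CBC encryption: C_i = E(K, P_i ⊕ C_{i−1}), with C_{0} = IV.
C[1]: P[1] ⊕ A8 = F3; E(K, F3) = A5.
C[2]: P[2] ⊕ A5 = 7E; E(K, 7E) = 30.
C[3]: P[3] ⊕ 30 = 97; E(K, 97) = 49.
C[4]: P[4] ⊕ 49 = 6E; E(K, 6E) = 20.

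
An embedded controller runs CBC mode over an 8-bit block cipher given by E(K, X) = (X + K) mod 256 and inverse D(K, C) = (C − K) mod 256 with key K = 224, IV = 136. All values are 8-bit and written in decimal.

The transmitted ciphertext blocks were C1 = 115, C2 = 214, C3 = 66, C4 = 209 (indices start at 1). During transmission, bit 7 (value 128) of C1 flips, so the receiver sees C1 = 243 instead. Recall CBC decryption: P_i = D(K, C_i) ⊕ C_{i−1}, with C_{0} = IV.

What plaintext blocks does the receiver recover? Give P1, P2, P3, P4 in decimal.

Only C1 changed, to 243. In CBC, a change in C_i garbles P_i and flips the same bit in P_{i+1}. Decrypting the received ciphertext:
P1: D(K, 243) = 19; 19 ⊕ 136 = 155.
P2: D(K, 214) = 246; 246 ⊕ 243 = 5.
P3: D(K, 66) = 98; 98 ⊕ 214 = 180.
P4: D(K, 209) = 241; 241 ⊕ 66 = 179.
Blocks that differ from the original plaintext: P1, P2.

P1 = 155, P2 = 5, P3 = 180, P4 = 179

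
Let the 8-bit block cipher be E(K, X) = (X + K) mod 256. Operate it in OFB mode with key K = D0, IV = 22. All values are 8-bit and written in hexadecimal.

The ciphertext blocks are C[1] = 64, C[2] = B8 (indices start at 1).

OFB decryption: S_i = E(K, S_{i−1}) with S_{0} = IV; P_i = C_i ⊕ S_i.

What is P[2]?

P[1]: S = E(K, 22) = F2; 64 ⊕ F2 = 96.
P[2]: S = E(K, F2) = C2; B8 ⊕ C2 = 7A.

P[2] = 7A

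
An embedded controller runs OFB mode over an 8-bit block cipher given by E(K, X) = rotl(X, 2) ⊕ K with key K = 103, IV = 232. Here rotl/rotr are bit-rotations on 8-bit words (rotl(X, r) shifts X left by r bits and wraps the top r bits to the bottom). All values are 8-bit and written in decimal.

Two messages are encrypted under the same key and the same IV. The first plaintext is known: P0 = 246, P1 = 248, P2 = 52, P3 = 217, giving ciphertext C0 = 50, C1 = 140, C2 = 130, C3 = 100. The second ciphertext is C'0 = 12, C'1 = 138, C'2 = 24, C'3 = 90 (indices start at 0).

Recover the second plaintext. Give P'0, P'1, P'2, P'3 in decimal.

In OFB with a reused IV, both messages share the same keystream S_i, so C_i ⊕ C'_i = P_i ⊕ P'_i and thus P'_i = P_i ⊕ C_i ⊕ C'_i.
P'0: 246 ⊕ 50 ⊕ 12 = 200.
P'1: 248 ⊕ 140 ⊕ 138 = 254.
P'2: 52 ⊕ 130 ⊕ 24 = 174.
P'3: 217 ⊕ 100 ⊕ 90 = 231.

P'0 = 200, P'1 = 254, P'2 = 174, P'3 = 231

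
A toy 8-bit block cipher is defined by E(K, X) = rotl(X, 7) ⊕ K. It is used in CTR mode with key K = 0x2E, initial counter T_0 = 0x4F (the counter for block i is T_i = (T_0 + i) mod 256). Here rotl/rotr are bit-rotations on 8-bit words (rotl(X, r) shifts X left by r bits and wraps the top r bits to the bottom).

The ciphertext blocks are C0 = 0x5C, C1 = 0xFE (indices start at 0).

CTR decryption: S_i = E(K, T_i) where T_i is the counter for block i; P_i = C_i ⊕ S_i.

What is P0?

P0: T = 0x4F, S = E(K, T) = 0x89; 0x5C ⊕ 0x89 = 0xD5.

P0 = 0xD5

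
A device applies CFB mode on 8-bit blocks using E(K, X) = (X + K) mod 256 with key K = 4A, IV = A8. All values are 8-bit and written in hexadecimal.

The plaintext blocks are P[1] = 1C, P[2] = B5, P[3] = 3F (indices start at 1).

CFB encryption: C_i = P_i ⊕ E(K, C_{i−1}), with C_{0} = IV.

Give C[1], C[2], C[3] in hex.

C[1] = EE, C[2] = 8D, C[3] = E8

C[1]: E(K, A8) = F2; 1C ⊕ F2 = EE.
C[2]: E(K, EE) = 38; B5 ⊕ 38 = 8D.
C[3]: E(K, 8D) = D7; 3F ⊕ D7 = E8.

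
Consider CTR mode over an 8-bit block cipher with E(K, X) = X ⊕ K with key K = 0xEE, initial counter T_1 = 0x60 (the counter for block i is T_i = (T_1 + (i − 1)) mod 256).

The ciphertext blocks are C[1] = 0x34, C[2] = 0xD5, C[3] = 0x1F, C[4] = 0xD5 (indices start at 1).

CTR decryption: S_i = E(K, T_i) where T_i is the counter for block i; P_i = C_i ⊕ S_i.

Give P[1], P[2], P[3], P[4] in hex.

P[1] = 0xBA, P[2] = 0x5A, P[3] = 0x93, P[4] = 0x58

P[1]: T = 0x60, S = E(K, T) = 0x8E; 0x34 ⊕ 0x8E = 0xBA.
P[2]: T = 0x61, S = E(K, T) = 0x8F; 0xD5 ⊕ 0x8F = 0x5A.
P[3]: T = 0x62, S = E(K, T) = 0x8C; 0x1F ⊕ 0x8C = 0x93.
P[4]: T = 0x63, S = E(K, T) = 0x8D; 0xD5 ⊕ 0x8D = 0x58.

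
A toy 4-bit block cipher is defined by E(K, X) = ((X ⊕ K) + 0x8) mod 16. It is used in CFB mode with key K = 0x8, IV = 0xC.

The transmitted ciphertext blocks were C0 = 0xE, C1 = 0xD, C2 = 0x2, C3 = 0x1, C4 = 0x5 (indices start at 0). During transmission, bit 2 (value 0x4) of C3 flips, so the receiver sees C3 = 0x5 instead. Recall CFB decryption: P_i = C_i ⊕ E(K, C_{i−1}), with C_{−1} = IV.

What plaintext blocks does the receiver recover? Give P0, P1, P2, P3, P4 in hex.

Only C3 changed, to 0x5. In CFB, a change in C_i flips the same bit in P_i and garbles P_{i+1}. Decrypting the received ciphertext:
P0: E(K, 0xC) = 0xC; 0xE ⊕ 0xC = 0x2.
P1: E(K, 0xE) = 0xE; 0xD ⊕ 0xE = 0x3.
P2: E(K, 0xD) = 0xD; 0x2 ⊕ 0xD = 0xF.
P3: E(K, 0x2) = 0x2; 0x5 ⊕ 0x2 = 0x7.
P4: E(K, 0x5) = 0x5; 0x5 ⊕ 0x5 = 0x0.
Blocks that differ from the original plaintext: P3, P4.

P0 = 0x2, P1 = 0x3, P2 = 0xF, P3 = 0x7, P4 = 0x0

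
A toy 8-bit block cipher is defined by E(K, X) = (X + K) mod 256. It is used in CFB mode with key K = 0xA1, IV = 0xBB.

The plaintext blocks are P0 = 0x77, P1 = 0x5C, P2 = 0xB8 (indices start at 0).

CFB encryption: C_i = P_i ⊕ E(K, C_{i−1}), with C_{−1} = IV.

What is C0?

C0: E(K, 0xBB) = 0x5C; 0x77 ⊕ 0x5C = 0x2B.

C0 = 0x2B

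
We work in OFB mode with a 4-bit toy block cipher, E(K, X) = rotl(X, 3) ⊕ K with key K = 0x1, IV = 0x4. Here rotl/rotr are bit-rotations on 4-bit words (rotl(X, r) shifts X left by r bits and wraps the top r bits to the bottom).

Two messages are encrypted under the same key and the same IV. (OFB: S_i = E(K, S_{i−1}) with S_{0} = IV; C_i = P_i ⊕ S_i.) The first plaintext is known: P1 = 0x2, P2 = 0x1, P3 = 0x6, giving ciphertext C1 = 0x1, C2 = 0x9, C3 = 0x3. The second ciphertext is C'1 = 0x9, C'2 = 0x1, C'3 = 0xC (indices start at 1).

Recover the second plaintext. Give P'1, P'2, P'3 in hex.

P'1 = 0xA, P'2 = 0x9, P'3 = 0x9

In OFB with a reused IV, both messages share the same keystream S_i, so C_i ⊕ C'_i = P_i ⊕ P'_i and thus P'_i = P_i ⊕ C_i ⊕ C'_i.
P'1: 0x2 ⊕ 0x1 ⊕ 0x9 = 0xA.
P'2: 0x1 ⊕ 0x9 ⊕ 0x1 = 0x9.
P'3: 0x6 ⊕ 0x3 ⊕ 0xC = 0x9.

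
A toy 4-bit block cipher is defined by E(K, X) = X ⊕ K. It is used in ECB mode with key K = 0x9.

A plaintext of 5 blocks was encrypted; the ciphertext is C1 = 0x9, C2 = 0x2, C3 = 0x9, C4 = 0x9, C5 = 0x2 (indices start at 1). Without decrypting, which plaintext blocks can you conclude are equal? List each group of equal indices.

ECB encrypts each block independently with the same key, so equal ciphertext blocks imply equal plaintext blocks.
C1 = C3 = C4 = 0x9, so P1 = P3 = P4.
C2 = C5 = 0x2, so P2 = P5.

P1 = P3 = P4; P2 = P5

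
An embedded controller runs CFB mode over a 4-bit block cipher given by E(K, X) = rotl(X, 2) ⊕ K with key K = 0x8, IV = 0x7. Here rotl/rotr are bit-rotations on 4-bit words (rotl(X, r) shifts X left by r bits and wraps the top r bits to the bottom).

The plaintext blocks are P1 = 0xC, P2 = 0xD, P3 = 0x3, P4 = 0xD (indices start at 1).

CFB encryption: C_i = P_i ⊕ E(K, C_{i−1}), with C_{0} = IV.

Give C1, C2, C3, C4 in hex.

C1: E(K, 0x7) = 0x5; 0xC ⊕ 0x5 = 0x9.
C2: E(K, 0x9) = 0xE; 0xD ⊕ 0xE = 0x3.
C3: E(K, 0x3) = 0x4; 0x3 ⊕ 0x4 = 0x7.
C4: E(K, 0x7) = 0x5; 0xD ⊕ 0x5 = 0x8.

C1 = 0x9, C2 = 0x3, C3 = 0x7, C4 = 0x8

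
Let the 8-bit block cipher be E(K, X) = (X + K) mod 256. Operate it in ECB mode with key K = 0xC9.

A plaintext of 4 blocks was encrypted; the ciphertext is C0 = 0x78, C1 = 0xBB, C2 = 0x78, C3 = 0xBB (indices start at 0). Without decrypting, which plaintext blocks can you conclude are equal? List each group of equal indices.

ECB encrypts each block independently with the same key, so equal ciphertext blocks imply equal plaintext blocks.
C0 = C2 = 0x78, so P0 = P2.
C1 = C3 = 0xBB, so P1 = P3.

P0 = P2; P1 = P3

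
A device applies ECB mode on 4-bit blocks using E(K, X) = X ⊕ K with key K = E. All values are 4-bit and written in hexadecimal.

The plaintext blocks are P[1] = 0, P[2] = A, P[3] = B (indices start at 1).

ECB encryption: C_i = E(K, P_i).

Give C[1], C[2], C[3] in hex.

C[1] = E, C[2] = 4, C[3] = 5

C[1]: E(K, 0) = E.
C[2]: E(K, A) = 4.
C[3]: E(K, B) = 5.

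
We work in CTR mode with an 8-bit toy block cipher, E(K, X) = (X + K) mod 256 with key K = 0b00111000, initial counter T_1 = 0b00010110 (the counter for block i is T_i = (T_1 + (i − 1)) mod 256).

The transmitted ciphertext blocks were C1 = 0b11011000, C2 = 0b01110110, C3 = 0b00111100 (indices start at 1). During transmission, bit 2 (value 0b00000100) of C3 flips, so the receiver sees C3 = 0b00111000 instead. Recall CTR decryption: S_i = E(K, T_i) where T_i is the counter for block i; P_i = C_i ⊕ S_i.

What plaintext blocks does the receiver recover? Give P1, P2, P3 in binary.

P1 = 0b10010110, P2 = 0b00111001, P3 = 0b01101000

Only C3 changed, to 0b00111000. In CTR, a change in C_i flips the same bit in P_i only; the keystream is unaffected. Decrypting the received ciphertext:
P1: T = 0b00010110, S = E(K, T) = 0b01001110; 0b11011000 ⊕ 0b01001110 = 0b10010110.
P2: T = 0b00010111, S = E(K, T) = 0b01001111; 0b01110110 ⊕ 0b01001111 = 0b00111001.
P3: T = 0b00011000, S = E(K, T) = 0b01010000; 0b00111000 ⊕ 0b01010000 = 0b01101000.
Blocks that differ from the original plaintext: P3.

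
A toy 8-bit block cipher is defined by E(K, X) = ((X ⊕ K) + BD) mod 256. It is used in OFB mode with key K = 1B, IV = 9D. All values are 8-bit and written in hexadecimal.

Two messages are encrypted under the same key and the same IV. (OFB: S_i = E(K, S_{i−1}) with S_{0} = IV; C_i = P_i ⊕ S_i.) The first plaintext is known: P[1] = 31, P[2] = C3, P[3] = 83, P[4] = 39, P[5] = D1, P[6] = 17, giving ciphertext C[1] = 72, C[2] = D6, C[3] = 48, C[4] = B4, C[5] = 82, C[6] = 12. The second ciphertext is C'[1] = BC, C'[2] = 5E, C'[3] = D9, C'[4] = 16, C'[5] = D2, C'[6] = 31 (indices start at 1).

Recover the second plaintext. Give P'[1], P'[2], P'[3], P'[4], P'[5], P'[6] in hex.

In OFB with a reused IV, both messages share the same keystream S_i, so C_i ⊕ C'_i = P_i ⊕ P'_i and thus P'_i = P_i ⊕ C_i ⊕ C'_i.
P'[1]: 31 ⊕ 72 ⊕ BC = FF.
P'[2]: C3 ⊕ D6 ⊕ 5E = 4B.
P'[3]: 83 ⊕ 48 ⊕ D9 = 12.
P'[4]: 39 ⊕ B4 ⊕ 16 = 9B.
P'[5]: D1 ⊕ 82 ⊕ D2 = 81.
P'[6]: 17 ⊕ 12 ⊕ 31 = 34.

P'[1] = FF, P'[2] = 4B, P'[3] = 12, P'[4] = 9B, P'[5] = 81, P'[6] = 34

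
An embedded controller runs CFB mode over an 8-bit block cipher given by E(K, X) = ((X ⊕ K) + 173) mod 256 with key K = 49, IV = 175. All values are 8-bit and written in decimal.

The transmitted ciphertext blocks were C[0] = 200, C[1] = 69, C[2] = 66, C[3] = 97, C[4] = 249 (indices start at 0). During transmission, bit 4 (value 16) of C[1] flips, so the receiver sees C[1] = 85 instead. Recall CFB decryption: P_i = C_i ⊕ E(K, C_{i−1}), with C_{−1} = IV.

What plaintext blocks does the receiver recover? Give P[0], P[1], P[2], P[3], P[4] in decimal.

Only C[1] changed, to 85. In CFB, a change in C_i flips the same bit in P_i and garbles P_{i+1}. Decrypting the received ciphertext:
P[0]: E(K, 175) = 75; 200 ⊕ 75 = 131.
P[1]: E(K, 200) = 166; 85 ⊕ 166 = 243.
P[2]: E(K, 85) = 17; 66 ⊕ 17 = 83.
P[3]: E(K, 66) = 32; 97 ⊕ 32 = 65.
P[4]: E(K, 97) = 253; 249 ⊕ 253 = 4.
Blocks that differ from the original plaintext: P[1], P[2].

P[0] = 131, P[1] = 243, P[2] = 83, P[3] = 65, P[4] = 4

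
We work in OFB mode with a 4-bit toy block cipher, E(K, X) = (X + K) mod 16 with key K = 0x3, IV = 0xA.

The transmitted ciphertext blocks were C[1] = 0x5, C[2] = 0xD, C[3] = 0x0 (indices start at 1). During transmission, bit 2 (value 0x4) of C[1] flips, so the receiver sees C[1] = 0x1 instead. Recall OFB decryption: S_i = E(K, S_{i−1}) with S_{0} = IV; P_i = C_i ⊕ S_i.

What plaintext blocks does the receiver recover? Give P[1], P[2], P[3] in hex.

Only C[1] changed, to 0x1. In OFB, a change in C_i flips the same bit in P_i only; the keystream is unaffected. Decrypting the received ciphertext:
P[1]: S = E(K, 0xA) = 0xD; 0x1 ⊕ 0xD = 0xC.
P[2]: S = E(K, 0xD) = 0x0; 0xD ⊕ 0x0 = 0xD.
P[3]: S = E(K, 0x0) = 0x3; 0x0 ⊕ 0x3 = 0x3.
Blocks that differ from the original plaintext: P[1].

P[1] = 0xC, P[2] = 0xD, P[3] = 0x3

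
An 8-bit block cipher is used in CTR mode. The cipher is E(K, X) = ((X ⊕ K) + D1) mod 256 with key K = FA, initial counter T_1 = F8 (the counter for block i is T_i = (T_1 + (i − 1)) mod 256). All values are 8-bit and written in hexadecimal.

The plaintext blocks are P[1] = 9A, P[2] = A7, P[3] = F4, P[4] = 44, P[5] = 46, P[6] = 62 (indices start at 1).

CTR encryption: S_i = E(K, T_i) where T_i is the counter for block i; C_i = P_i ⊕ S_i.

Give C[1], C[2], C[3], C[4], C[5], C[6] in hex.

C[1]: T = F8, S = E(K, T) = D3; 9A ⊕ D3 = 49.
C[2]: T = F9, S = E(K, T) = D4; A7 ⊕ D4 = 73.
C[3]: T = FA, S = E(K, T) = D1; F4 ⊕ D1 = 25.
C[4]: T = FB, S = E(K, T) = D2; 44 ⊕ D2 = 96.
C[5]: T = FC, S = E(K, T) = D7; 46 ⊕ D7 = 91.
C[6]: T = FD, S = E(K, T) = D8; 62 ⊕ D8 = BA.

C[1] = 49, C[2] = 73, C[3] = 25, C[4] = 96, C[5] = 91, C[6] = BA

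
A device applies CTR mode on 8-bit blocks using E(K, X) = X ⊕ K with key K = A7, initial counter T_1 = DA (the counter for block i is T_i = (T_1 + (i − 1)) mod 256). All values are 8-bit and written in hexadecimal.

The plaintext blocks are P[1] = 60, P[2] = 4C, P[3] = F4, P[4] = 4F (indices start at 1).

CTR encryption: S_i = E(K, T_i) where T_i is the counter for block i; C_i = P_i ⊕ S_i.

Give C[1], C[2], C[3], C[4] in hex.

C[1] = 1D, C[2] = 30, C[3] = 8F, C[4] = 35

C[1]: T = DA, S = E(K, T) = 7D; 60 ⊕ 7D = 1D.
C[2]: T = DB, S = E(K, T) = 7C; 4C ⊕ 7C = 30.
C[3]: T = DC, S = E(K, T) = 7B; F4 ⊕ 7B = 8F.
C[4]: T = DD, S = E(K, T) = 7A; 4F ⊕ 7A = 35.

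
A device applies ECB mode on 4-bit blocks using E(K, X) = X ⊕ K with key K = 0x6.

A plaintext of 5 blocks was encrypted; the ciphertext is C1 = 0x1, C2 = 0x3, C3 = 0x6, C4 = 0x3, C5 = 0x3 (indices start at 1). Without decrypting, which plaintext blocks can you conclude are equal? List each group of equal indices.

ECB encrypts each block independently with the same key, so equal ciphertext blocks imply equal plaintext blocks.
C2 = C4 = C5 = 0x3, so P2 = P4 = P5.

P2 = P4 = P5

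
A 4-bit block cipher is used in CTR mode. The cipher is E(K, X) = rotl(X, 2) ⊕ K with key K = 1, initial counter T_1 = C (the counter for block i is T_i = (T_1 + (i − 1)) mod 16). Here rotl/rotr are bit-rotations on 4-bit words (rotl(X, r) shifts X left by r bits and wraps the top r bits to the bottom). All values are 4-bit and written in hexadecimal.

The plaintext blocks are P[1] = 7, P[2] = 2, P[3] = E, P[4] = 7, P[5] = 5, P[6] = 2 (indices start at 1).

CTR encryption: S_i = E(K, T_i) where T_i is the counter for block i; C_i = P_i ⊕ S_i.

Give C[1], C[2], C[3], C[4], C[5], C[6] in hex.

C[1]: T = C, S = E(K, T) = 2; 7 ⊕ 2 = 5.
C[2]: T = D, S = E(K, T) = 6; 2 ⊕ 6 = 4.
C[3]: T = E, S = E(K, T) = A; E ⊕ A = 4.
C[4]: T = F, S = E(K, T) = E; 7 ⊕ E = 9.
C[5]: T = 0, S = E(K, T) = 1; 5 ⊕ 1 = 4.
C[6]: T = 1, S = E(K, T) = 5; 2 ⊕ 5 = 7.

C[1] = 5, C[2] = 4, C[3] = 4, C[4] = 9, C[5] = 4, C[6] = 7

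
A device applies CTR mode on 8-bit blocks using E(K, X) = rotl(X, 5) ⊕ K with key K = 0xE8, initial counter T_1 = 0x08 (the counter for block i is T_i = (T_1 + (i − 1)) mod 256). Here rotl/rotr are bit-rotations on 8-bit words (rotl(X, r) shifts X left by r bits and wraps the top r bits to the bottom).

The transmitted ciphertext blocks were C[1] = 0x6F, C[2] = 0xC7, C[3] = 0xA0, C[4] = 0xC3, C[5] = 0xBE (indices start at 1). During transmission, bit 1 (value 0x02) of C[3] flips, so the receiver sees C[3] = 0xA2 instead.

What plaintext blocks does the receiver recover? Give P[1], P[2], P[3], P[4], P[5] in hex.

P[1] = 0x86, P[2] = 0x0E, P[3] = 0x0B, P[4] = 0x4A, P[5] = 0xD7

CTR decryption: S_i = E(K, T_i) where T_i is the counter for block i; P_i = C_i ⊕ S_i.
Only C[3] changed, to 0xA2. In CTR, a change in C_i flips the same bit in P_i only; the keystream is unaffected. Decrypting the received ciphertext:
P[1]: T = 0x08, S = E(K, T) = 0xE9; 0x6F ⊕ 0xE9 = 0x86.
P[2]: T = 0x09, S = E(K, T) = 0xC9; 0xC7 ⊕ 0xC9 = 0x0E.
P[3]: T = 0x0A, S = E(K, T) = 0xA9; 0xA2 ⊕ 0xA9 = 0x0B.
P[4]: T = 0x0B, S = E(K, T) = 0x89; 0xC3 ⊕ 0x89 = 0x4A.
P[5]: T = 0x0C, S = E(K, T) = 0x69; 0xBE ⊕ 0x69 = 0xD7.
Blocks that differ from the original plaintext: P[3].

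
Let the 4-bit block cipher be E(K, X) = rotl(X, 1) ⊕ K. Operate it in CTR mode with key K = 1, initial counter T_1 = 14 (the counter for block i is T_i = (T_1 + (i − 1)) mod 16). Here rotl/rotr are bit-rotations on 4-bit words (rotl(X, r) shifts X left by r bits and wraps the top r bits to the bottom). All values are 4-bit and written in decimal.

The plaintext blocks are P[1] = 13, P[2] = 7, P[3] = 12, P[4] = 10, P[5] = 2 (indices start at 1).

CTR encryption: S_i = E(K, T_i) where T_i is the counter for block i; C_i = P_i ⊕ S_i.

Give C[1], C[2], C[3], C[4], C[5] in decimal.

C[1]: T = 14, S = E(K, T) = 12; 13 ⊕ 12 = 1.
C[2]: T = 15, S = E(K, T) = 14; 7 ⊕ 14 = 9.
C[3]: T = 0, S = E(K, T) = 1; 12 ⊕ 1 = 13.
C[4]: T = 1, S = E(K, T) = 3; 10 ⊕ 3 = 9.
C[5]: T = 2, S = E(K, T) = 5; 2 ⊕ 5 = 7.

C[1] = 1, C[2] = 9, C[3] = 13, C[4] = 9, C[5] = 7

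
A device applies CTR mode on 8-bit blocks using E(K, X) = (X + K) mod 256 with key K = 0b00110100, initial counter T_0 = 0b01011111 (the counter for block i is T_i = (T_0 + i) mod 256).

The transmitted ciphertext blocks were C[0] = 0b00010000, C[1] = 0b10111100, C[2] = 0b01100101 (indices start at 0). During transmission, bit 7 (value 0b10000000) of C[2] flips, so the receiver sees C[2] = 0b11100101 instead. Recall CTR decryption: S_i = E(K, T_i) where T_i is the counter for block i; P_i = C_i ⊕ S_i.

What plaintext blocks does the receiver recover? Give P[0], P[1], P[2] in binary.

P[0] = 0b10000011, P[1] = 0b00101000, P[2] = 0b01110000

Only C[2] changed, to 0b11100101. In CTR, a change in C_i flips the same bit in P_i only; the keystream is unaffected. Decrypting the received ciphertext:
P[0]: T = 0b01011111, S = E(K, T) = 0b10010011; 0b00010000 ⊕ 0b10010011 = 0b10000011.
P[1]: T = 0b01100000, S = E(K, T) = 0b10010100; 0b10111100 ⊕ 0b10010100 = 0b00101000.
P[2]: T = 0b01100001, S = E(K, T) = 0b10010101; 0b11100101 ⊕ 0b10010101 = 0b01110000.
Blocks that differ from the original plaintext: P[2].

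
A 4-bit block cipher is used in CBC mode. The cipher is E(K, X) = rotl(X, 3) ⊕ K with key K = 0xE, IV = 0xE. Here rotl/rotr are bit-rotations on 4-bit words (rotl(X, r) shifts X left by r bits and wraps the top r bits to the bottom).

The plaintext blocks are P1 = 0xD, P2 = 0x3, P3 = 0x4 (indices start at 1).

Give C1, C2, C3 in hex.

CBC encryption: C_i = E(K, P_i ⊕ C_{i−1}), with C_{0} = IV.
C1: P1 ⊕ 0xE = 0x3; E(K, 0x3) = 0x7.
C2: P2 ⊕ 0x7 = 0x4; E(K, 0x4) = 0xC.
C3: P3 ⊕ 0xC = 0x8; E(K, 0x8) = 0xA.

C1 = 0x7, C2 = 0xC, C3 = 0xA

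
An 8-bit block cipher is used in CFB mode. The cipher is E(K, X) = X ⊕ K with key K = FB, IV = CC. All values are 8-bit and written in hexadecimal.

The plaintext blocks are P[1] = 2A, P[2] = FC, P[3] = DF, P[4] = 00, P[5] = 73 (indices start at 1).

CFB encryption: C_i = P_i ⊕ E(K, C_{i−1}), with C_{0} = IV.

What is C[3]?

C[3] = 3E

C[1]: E(K, CC) = 37; 2A ⊕ 37 = 1D.
C[2]: E(K, 1D) = E6; FC ⊕ E6 = 1A.
C[3]: E(K, 1A) = E1; DF ⊕ E1 = 3E.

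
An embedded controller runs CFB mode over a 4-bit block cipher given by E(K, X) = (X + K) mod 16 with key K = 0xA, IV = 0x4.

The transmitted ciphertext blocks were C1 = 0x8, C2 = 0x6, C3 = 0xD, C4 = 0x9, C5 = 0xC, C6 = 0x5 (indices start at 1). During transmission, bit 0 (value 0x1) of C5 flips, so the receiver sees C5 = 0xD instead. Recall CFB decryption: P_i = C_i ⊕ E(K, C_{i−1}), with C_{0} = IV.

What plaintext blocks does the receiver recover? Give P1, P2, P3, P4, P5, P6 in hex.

Only C5 changed, to 0xD. In CFB, a change in C_i flips the same bit in P_i and garbles P_{i+1}. Decrypting the received ciphertext:
P1: E(K, 0x4) = 0xE; 0x8 ⊕ 0xE = 0x6.
P2: E(K, 0x8) = 0x2; 0x6 ⊕ 0x2 = 0x4.
P3: E(K, 0x6) = 0x0; 0xD ⊕ 0x0 = 0xD.
P4: E(K, 0xD) = 0x7; 0x9 ⊕ 0x7 = 0xE.
P5: E(K, 0x9) = 0x3; 0xD ⊕ 0x3 = 0xE.
P6: E(K, 0xD) = 0x7; 0x5 ⊕ 0x7 = 0x2.
Blocks that differ from the original plaintext: P5, P6.

P1 = 0x6, P2 = 0x4, P3 = 0xD, P4 = 0xE, P5 = 0xE, P6 = 0x2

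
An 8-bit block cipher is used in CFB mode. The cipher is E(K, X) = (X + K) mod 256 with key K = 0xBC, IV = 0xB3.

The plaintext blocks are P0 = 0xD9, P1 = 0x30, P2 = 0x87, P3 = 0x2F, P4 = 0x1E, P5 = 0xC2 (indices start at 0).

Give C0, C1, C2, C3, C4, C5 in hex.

CFB encryption: C_i = P_i ⊕ E(K, C_{i−1}), with C_{−1} = IV.
C0: E(K, 0xB3) = 0x6F; 0xD9 ⊕ 0x6F = 0xB6.
C1: E(K, 0xB6) = 0x72; 0x30 ⊕ 0x72 = 0x42.
C2: E(K, 0x42) = 0xFE; 0x87 ⊕ 0xFE = 0x79.
C3: E(K, 0x79) = 0x35; 0x2F ⊕ 0x35 = 0x1A.
C4: E(K, 0x1A) = 0xD6; 0x1E ⊕ 0xD6 = 0xC8.
C5: E(K, 0xC8) = 0x84; 0xC2 ⊕ 0x84 = 0x46.

C0 = 0xB6, C1 = 0x42, C2 = 0x79, C3 = 0x1A, C4 = 0xC8, C5 = 0x46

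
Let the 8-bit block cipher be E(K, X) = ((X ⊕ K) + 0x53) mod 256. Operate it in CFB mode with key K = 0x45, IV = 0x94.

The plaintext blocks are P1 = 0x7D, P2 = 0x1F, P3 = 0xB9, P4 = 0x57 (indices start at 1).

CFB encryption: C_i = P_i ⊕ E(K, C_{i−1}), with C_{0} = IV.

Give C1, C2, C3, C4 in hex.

C1 = 0x59, C2 = 0x70, C3 = 0x31, C4 = 0x90

C1: E(K, 0x94) = 0x24; 0x7D ⊕ 0x24 = 0x59.
C2: E(K, 0x59) = 0x6F; 0x1F ⊕ 0x6F = 0x70.
C3: E(K, 0x70) = 0x88; 0xB9 ⊕ 0x88 = 0x31.
C4: E(K, 0x31) = 0xC7; 0x57 ⊕ 0xC7 = 0x90.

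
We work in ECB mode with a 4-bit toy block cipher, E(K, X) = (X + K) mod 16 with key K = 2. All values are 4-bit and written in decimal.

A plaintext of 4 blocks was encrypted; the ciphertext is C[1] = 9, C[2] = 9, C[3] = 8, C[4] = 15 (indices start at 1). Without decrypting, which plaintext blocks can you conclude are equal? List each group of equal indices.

P[1] = P[2]

ECB encrypts each block independently with the same key, so equal ciphertext blocks imply equal plaintext blocks.
C[1] = C[2] = 9, so P[1] = P[2].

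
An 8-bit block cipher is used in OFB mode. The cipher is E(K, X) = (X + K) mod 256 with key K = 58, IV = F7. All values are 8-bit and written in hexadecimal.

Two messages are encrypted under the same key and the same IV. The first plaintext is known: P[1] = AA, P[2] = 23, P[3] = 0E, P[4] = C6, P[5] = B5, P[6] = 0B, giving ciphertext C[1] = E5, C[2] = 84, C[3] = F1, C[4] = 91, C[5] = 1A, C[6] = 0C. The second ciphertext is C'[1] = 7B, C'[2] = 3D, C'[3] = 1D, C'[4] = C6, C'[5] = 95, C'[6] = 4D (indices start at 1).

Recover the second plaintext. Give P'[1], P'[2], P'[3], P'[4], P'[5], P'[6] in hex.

In OFB with a reused IV, both messages share the same keystream S_i, so C_i ⊕ C'_i = P_i ⊕ P'_i and thus P'_i = P_i ⊕ C_i ⊕ C'_i.
P'[1]: AA ⊕ E5 ⊕ 7B = 34.
P'[2]: 23 ⊕ 84 ⊕ 3D = 9A.
P'[3]: 0E ⊕ F1 ⊕ 1D = E2.
P'[4]: C6 ⊕ 91 ⊕ C6 = 91.
P'[5]: B5 ⊕ 1A ⊕ 95 = 3A.
P'[6]: 0B ⊕ 0C ⊕ 4D = 4A.

P'[1] = 34, P'[2] = 9A, P'[3] = E2, P'[4] = 91, P'[5] = 3A, P'[6] = 4A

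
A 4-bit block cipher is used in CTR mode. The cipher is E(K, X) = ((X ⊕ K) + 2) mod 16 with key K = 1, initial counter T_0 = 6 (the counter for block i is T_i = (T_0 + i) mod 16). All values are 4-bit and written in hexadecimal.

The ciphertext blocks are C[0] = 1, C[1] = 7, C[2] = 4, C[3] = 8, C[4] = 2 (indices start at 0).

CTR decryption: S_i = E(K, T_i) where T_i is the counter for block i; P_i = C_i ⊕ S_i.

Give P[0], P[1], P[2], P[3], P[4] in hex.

P[0] = 8, P[1] = F, P[2] = F, P[3] = 2, P[4] = F

P[0]: T = 6, S = E(K, T) = 9; 1 ⊕ 9 = 8.
P[1]: T = 7, S = E(K, T) = 8; 7 ⊕ 8 = F.
P[2]: T = 8, S = E(K, T) = B; 4 ⊕ B = F.
P[3]: T = 9, S = E(K, T) = A; 8 ⊕ A = 2.
P[4]: T = A, S = E(K, T) = D; 2 ⊕ D = F.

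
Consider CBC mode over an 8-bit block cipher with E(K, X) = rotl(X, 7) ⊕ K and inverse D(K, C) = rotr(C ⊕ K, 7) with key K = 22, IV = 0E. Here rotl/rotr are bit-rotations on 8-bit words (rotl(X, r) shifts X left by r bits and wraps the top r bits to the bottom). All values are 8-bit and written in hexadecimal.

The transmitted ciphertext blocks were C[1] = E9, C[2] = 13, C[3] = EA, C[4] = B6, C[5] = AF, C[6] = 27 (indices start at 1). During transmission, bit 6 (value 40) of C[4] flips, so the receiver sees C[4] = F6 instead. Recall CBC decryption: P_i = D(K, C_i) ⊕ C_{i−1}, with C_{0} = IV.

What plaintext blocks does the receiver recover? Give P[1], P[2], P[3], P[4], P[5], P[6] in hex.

P[1] = 99, P[2] = 8B, P[3] = 82, P[4] = 43, P[5] = ED, P[6] = A5

Only C[4] changed, to F6. In CBC, a change in C_i garbles P_i and flips the same bit in P_{i+1}. Decrypting the received ciphertext:
P[1]: D(K, E9) = 97; 97 ⊕ 0E = 99.
P[2]: D(K, 13) = 62; 62 ⊕ E9 = 8B.
P[3]: D(K, EA) = 91; 91 ⊕ 13 = 82.
P[4]: D(K, F6) = A9; A9 ⊕ EA = 43.
P[5]: D(K, AF) = 1B; 1B ⊕ F6 = ED.
P[6]: D(K, 27) = 0A; 0A ⊕ AF = A5.
Blocks that differ from the original plaintext: P[4], P[5].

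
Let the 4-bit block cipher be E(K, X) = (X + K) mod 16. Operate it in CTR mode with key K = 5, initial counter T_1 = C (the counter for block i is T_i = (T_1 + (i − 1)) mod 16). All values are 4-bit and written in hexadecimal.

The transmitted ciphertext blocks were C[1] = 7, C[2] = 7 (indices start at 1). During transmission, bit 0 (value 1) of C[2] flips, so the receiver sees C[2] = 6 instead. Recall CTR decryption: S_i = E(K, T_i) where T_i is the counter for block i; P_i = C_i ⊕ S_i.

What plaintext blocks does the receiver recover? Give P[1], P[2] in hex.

P[1] = 6, P[2] = 4

Only C[2] changed, to 6. In CTR, a change in C_i flips the same bit in P_i only; the keystream is unaffected. Decrypting the received ciphertext:
P[1]: T = C, S = E(K, T) = 1; 7 ⊕ 1 = 6.
P[2]: T = D, S = E(K, T) = 2; 6 ⊕ 2 = 4.
Blocks that differ from the original plaintext: P[2].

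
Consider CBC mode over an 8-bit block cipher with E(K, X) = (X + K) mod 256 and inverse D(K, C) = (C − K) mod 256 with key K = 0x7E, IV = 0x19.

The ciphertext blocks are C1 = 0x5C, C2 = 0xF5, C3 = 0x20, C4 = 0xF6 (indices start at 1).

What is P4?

P4 = 0x58

CBC decryption: P_i = D(K, C_i) ⊕ C_{i−1}, with C_{0} = IV.
P4: D(K, 0xF6) = 0x78; 0x78 ⊕ 0x20 = 0x58.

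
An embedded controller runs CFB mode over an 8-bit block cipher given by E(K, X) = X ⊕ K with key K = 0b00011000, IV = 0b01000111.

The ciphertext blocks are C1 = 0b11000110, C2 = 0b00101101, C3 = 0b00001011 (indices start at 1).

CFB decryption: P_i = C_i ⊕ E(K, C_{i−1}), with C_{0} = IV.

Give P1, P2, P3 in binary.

P1 = 0b10011001, P2 = 0b11110011, P3 = 0b00111110

P1: E(K, 0b01000111) = 0b01011111; 0b11000110 ⊕ 0b01011111 = 0b10011001.
P2: E(K, 0b11000110) = 0b11011110; 0b00101101 ⊕ 0b11011110 = 0b11110011.
P3: E(K, 0b00101101) = 0b00110101; 0b00001011 ⊕ 0b00110101 = 0b00111110.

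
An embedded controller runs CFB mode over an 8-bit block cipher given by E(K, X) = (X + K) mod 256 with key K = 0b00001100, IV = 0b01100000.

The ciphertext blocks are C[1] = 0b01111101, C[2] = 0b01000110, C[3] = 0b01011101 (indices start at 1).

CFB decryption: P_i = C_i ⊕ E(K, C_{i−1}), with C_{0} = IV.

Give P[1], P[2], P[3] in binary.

P[1]: E(K, 0b01100000) = 0b01101100; 0b01111101 ⊕ 0b01101100 = 0b00010001.
P[2]: E(K, 0b01111101) = 0b10001001; 0b01000110 ⊕ 0b10001001 = 0b11001111.
P[3]: E(K, 0b01000110) = 0b01010010; 0b01011101 ⊕ 0b01010010 = 0b00001111.

P[1] = 0b00010001, P[2] = 0b11001111, P[3] = 0b00001111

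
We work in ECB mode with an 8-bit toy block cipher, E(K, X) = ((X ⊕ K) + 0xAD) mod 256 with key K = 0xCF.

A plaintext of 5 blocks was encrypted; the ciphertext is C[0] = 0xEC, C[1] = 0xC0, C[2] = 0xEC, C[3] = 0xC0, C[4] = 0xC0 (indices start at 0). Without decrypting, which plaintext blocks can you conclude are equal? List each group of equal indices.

P[0] = P[2]; P[1] = P[3] = P[4]

ECB encrypts each block independently with the same key, so equal ciphertext blocks imply equal plaintext blocks.
C[0] = C[2] = 0xEC, so P[0] = P[2].
C[1] = C[3] = C[4] = 0xC0, so P[1] = P[3] = P[4].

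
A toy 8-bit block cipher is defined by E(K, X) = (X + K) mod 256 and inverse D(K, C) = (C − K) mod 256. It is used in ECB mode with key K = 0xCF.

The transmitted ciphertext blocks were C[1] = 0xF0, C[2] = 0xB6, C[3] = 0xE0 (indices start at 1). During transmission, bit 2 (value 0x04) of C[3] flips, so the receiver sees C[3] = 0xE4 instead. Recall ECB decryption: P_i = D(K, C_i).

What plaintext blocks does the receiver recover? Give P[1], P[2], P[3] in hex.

Only C[3] changed, to 0xE4. In ECB, a change in C_i affects only P_i. Decrypting the received ciphertext:
P[1]: D(K, 0xF0) = 0x21.
P[2]: D(K, 0xB6) = 0xE7.
P[3]: D(K, 0xE4) = 0x15.
Blocks that differ from the original plaintext: P[3].

P[1] = 0x21, P[2] = 0xE7, P[3] = 0x15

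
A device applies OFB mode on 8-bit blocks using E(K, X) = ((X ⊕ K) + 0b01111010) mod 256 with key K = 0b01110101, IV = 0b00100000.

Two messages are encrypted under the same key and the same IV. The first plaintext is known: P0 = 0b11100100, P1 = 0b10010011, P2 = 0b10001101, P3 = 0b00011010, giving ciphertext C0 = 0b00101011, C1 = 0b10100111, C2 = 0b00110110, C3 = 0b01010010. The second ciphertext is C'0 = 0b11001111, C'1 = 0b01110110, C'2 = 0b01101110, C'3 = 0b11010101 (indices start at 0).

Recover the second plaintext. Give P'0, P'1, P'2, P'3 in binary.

P'0 = 0b00000000, P'1 = 0b01000010, P'2 = 0b11010101, P'3 = 0b10011101

In OFB with a reused IV, both messages share the same keystream S_i, so C_i ⊕ C'_i = P_i ⊕ P'_i and thus P'_i = P_i ⊕ C_i ⊕ C'_i.
P'0: 0b11100100 ⊕ 0b00101011 ⊕ 0b11001111 = 0b00000000.
P'1: 0b10010011 ⊕ 0b10100111 ⊕ 0b01110110 = 0b01000010.
P'2: 0b10001101 ⊕ 0b00110110 ⊕ 0b01101110 = 0b11010101.
P'3: 0b00011010 ⊕ 0b01010010 ⊕ 0b11010101 = 0b10011101.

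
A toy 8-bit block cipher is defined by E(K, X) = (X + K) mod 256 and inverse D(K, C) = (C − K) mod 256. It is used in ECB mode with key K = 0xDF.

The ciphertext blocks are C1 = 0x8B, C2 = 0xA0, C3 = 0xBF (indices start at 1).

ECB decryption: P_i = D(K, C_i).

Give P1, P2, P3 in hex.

P1 = 0xAC, P2 = 0xC1, P3 = 0xE0

P1: D(K, 0x8B) = 0xAC.
P2: D(K, 0xA0) = 0xC1.
P3: D(K, 0xBF) = 0xE0.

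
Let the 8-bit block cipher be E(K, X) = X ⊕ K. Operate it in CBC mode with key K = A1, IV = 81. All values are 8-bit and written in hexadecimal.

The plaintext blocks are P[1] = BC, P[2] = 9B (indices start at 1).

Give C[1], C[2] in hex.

C[1] = 9C, C[2] = A6

CBC encryption: C_i = E(K, P_i ⊕ C_{i−1}), with C_{0} = IV.
C[1]: P[1] ⊕ 81 = 3D; E(K, 3D) = 9C.
C[2]: P[2] ⊕ 9C = 07; E(K, 07) = A6.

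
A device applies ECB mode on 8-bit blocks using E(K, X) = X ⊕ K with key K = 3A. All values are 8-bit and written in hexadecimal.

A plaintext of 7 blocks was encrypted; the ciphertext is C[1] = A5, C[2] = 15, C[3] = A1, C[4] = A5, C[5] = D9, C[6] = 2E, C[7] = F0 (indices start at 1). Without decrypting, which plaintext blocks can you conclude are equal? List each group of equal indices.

P[1] = P[4]

ECB encrypts each block independently with the same key, so equal ciphertext blocks imply equal plaintext blocks.
C[1] = C[4] = A5, so P[1] = P[4].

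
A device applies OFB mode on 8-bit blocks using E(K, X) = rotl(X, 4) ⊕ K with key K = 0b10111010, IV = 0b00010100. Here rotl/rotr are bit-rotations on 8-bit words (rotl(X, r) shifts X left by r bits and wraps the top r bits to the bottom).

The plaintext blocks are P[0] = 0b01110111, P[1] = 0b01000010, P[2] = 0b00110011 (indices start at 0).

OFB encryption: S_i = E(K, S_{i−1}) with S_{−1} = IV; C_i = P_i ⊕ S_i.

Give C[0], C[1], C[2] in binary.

C[0] = 0b10001100, C[1] = 0b01000111, C[2] = 0b11011001

C[0]: S = E(K, 0b00010100) = 0b11111011; 0b01110111 ⊕ 0b11111011 = 0b10001100.
C[1]: S = E(K, 0b11111011) = 0b00000101; 0b01000010 ⊕ 0b00000101 = 0b01000111.
C[2]: S = E(K, 0b00000101) = 0b11101010; 0b00110011 ⊕ 0b11101010 = 0b11011001.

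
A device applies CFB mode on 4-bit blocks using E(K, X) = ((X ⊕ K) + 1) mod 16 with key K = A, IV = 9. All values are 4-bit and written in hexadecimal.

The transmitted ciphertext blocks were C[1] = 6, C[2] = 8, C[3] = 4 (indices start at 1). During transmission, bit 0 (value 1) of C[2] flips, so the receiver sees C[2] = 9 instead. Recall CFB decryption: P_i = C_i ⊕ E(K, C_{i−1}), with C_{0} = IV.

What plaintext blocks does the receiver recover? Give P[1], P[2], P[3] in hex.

Only C[2] changed, to 9. In CFB, a change in C_i flips the same bit in P_i and garbles P_{i+1}. Decrypting the received ciphertext:
P[1]: E(K, 9) = 4; 6 ⊕ 4 = 2.
P[2]: E(K, 6) = D; 9 ⊕ D = 4.
P[3]: E(K, 9) = 4; 4 ⊕ 4 = 0.
Blocks that differ from the original plaintext: P[2], P[3].

P[1] = 2, P[2] = 4, P[3] = 0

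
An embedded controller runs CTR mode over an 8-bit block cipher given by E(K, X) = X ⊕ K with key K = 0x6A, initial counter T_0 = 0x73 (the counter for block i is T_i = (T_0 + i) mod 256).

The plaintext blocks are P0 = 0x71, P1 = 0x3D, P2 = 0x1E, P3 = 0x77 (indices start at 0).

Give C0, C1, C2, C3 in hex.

C0 = 0x68, C1 = 0x23, C2 = 0x01, C3 = 0x6B

CTR encryption: S_i = E(K, T_i) where T_i is the counter for block i; C_i = P_i ⊕ S_i.
C0: T = 0x73, S = E(K, T) = 0x19; 0x71 ⊕ 0x19 = 0x68.
C1: T = 0x74, S = E(K, T) = 0x1E; 0x3D ⊕ 0x1E = 0x23.
C2: T = 0x75, S = E(K, T) = 0x1F; 0x1E ⊕ 0x1F = 0x01.
C3: T = 0x76, S = E(K, T) = 0x1C; 0x77 ⊕ 0x1C = 0x6B.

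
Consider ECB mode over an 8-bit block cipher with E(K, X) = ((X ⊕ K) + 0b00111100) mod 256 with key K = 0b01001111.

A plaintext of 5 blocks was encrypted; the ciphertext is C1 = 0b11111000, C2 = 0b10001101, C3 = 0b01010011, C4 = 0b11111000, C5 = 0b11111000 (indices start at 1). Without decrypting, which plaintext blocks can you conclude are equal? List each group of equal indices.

P1 = P4 = P5

ECB encrypts each block independently with the same key, so equal ciphertext blocks imply equal plaintext blocks.
C1 = C4 = C5 = 0b11111000, so P1 = P4 = P5.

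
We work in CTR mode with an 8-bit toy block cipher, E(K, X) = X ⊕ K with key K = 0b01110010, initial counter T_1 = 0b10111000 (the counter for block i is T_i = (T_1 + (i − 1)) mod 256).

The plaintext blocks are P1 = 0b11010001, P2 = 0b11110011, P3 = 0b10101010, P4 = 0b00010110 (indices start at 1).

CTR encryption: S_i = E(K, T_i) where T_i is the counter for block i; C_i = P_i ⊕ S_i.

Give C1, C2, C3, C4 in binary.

C1 = 0b00011011, C2 = 0b00111000, C3 = 0b01100010, C4 = 0b11011111

C1: T = 0b10111000, S = E(K, T) = 0b11001010; 0b11010001 ⊕ 0b11001010 = 0b00011011.
C2: T = 0b10111001, S = E(K, T) = 0b11001011; 0b11110011 ⊕ 0b11001011 = 0b00111000.
C3: T = 0b10111010, S = E(K, T) = 0b11001000; 0b10101010 ⊕ 0b11001000 = 0b01100010.
C4: T = 0b10111011, S = E(K, T) = 0b11001001; 0b00010110 ⊕ 0b11001001 = 0b11011111.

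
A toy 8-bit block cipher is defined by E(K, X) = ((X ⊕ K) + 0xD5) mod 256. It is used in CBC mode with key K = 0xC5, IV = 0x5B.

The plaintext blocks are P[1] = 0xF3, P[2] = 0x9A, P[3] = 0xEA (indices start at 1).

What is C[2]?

CBC encryption: C_i = E(K, P_i ⊕ C_{i−1}), with C_{0} = IV.
C[1]: P[1] ⊕ 0x5B = 0xA8; E(K, 0xA8) = 0x42.
C[2]: P[2] ⊕ 0x42 = 0xD8; E(K, 0xD8) = 0xF2.

C[2] = 0xF2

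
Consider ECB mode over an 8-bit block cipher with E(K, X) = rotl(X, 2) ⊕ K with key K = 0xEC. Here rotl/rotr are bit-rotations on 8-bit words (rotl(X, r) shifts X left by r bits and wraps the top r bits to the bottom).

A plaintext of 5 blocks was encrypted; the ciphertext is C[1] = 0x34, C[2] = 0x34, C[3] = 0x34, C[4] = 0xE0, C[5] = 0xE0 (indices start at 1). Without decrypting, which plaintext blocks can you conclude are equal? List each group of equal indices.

ECB encrypts each block independently with the same key, so equal ciphertext blocks imply equal plaintext blocks.
C[1] = C[2] = C[3] = 0x34, so P[1] = P[2] = P[3].
C[4] = C[5] = 0xE0, so P[4] = P[5].

P[1] = P[2] = P[3]; P[4] = P[5]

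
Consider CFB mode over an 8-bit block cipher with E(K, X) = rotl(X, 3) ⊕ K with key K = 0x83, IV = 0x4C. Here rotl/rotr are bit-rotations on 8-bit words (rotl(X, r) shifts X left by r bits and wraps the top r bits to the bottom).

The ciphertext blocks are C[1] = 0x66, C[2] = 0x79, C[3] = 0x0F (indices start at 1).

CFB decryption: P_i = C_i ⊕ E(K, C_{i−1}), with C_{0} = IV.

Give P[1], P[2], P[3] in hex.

P[1] = 0x87, P[2] = 0xC9, P[3] = 0x47

P[1]: E(K, 0x4C) = 0xE1; 0x66 ⊕ 0xE1 = 0x87.
P[2]: E(K, 0x66) = 0xB0; 0x79 ⊕ 0xB0 = 0xC9.
P[3]: E(K, 0x79) = 0x48; 0x0F ⊕ 0x48 = 0x47.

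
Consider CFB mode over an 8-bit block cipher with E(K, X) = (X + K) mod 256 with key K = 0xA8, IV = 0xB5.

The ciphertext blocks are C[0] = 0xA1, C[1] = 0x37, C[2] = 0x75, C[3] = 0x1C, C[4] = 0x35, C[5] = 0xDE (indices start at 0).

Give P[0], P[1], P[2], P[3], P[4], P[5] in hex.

P[0] = 0xFC, P[1] = 0x7E, P[2] = 0xAA, P[3] = 0x01, P[4] = 0xF1, P[5] = 0x03

CFB decryption: P_i = C_i ⊕ E(K, C_{i−1}), with C_{−1} = IV.
P[0]: E(K, 0xB5) = 0x5D; 0xA1 ⊕ 0x5D = 0xFC.
P[1]: E(K, 0xA1) = 0x49; 0x37 ⊕ 0x49 = 0x7E.
P[2]: E(K, 0x37) = 0xDF; 0x75 ⊕ 0xDF = 0xAA.
P[3]: E(K, 0x75) = 0x1D; 0x1C ⊕ 0x1D = 0x01.
P[4]: E(K, 0x1C) = 0xC4; 0x35 ⊕ 0xC4 = 0xF1.
P[5]: E(K, 0x35) = 0xDD; 0xDE ⊕ 0xDD = 0x03.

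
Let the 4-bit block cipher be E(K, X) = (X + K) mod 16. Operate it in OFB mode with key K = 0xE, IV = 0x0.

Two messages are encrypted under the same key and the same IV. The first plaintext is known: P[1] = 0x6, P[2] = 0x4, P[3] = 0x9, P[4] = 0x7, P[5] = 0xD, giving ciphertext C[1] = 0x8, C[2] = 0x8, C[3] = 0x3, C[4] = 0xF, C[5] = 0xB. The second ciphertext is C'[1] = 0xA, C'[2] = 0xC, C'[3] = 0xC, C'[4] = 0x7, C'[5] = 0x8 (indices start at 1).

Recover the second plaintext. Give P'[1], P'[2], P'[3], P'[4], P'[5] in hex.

P'[1] = 0x4, P'[2] = 0x0, P'[3] = 0x6, P'[4] = 0xF, P'[5] = 0xE

In OFB with a reused IV, both messages share the same keystream S_i, so C_i ⊕ C'_i = P_i ⊕ P'_i and thus P'_i = P_i ⊕ C_i ⊕ C'_i.
P'[1]: 0x6 ⊕ 0x8 ⊕ 0xA = 0x4.
P'[2]: 0x4 ⊕ 0x8 ⊕ 0xC = 0x0.
P'[3]: 0x9 ⊕ 0x3 ⊕ 0xC = 0x6.
P'[4]: 0x7 ⊕ 0xF ⊕ 0x7 = 0xF.
P'[5]: 0xD ⊕ 0xB ⊕ 0x8 = 0xE.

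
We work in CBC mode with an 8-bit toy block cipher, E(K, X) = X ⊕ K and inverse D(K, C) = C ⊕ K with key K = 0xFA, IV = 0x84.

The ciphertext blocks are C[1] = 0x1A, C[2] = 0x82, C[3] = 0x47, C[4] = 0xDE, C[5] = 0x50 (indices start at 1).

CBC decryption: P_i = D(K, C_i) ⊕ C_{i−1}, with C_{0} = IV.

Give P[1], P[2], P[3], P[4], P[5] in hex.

P[1]: D(K, 0x1A) = 0xE0; 0xE0 ⊕ 0x84 = 0x64.
P[2]: D(K, 0x82) = 0x78; 0x78 ⊕ 0x1A = 0x62.
P[3]: D(K, 0x47) = 0xBD; 0xBD ⊕ 0x82 = 0x3F.
P[4]: D(K, 0xDE) = 0x24; 0x24 ⊕ 0x47 = 0x63.
P[5]: D(K, 0x50) = 0xAA; 0xAA ⊕ 0xDE = 0x74.

P[1] = 0x64, P[2] = 0x62, P[3] = 0x3F, P[4] = 0x63, P[5] = 0x74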